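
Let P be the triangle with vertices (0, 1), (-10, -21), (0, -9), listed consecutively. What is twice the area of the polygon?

The shoelace formula gives twice the area as |[0·(-21) − (-10)·1] + [(-10)·(-9) − 0·(-21)] + [0·1 − 0·(-9)]| = 100, so the area is 50.

100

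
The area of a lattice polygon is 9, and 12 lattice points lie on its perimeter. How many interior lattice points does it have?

Pick's theorem A = I + B/2 − 1 rearranges to I = A − B/2 + 1 = 9 − 12/2 + 1 = 4.

4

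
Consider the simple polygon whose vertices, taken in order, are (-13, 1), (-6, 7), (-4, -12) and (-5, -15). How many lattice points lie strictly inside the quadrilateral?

88

Using the shoelace formula, 2A = |((-13)·7 − (-6)·1) + ((-6)·(-12) − (-4)·7) + ((-4)·(-15) − (-5)·(-12)) + ((-5)·1 − (-13)·(-15))| = 185, so the area is 92.5.
Summing gcd(|Δx|,|Δy|) over the edges gives the boundary count: gcd(7,6) + gcd(2,19) + gcd(1,3) + gcd(8,16) = 1+1+1+8 = 11.
By Pick's theorem A = I + B/2 − 1, so I = 92.5 − 11/2 + 1 = 88.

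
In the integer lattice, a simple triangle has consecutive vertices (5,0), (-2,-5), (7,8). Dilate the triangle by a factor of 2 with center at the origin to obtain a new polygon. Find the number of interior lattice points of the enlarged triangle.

89

Using the shoelace formula, 2A = |(5·(-5) − (-2)·0) + ((-2)·8 − 7·(-5)) + (7·0 − 5·8)| = 46, so the area is 23.
The number of boundary lattice points is Σ gcd(|Δx|,|Δy|) = gcd(7,5) + gcd(9,13) + gcd(2,8) = 1+1+2 = 4.
Scaling by 2 multiplies the area by 2² = 4 (so the new area is 92) and multiplies the boundary lattice-point count by 2, giving 8.
By Pick's theorem, the interior count of the dilated polygon is 92 − 8/2 + 1 = 89.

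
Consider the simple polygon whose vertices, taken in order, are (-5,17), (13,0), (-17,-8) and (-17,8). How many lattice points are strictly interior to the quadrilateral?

By the shoelace formula, twice the signed area is |((-5)·0 − 13·17) + (13·(-8) − (-17)·0) + ((-17)·8 − (-17)·(-8)) + ((-17)·17 − (-5)·8)| = 846, so the area is 423.
Along each edge there are gcd(|Δx|,|Δy|)+1 lattice points, so counting each shared vertex once the boundary has gcd(18,17) + gcd(30,8) + gcd(0,16) + gcd(12,9) = 1+2+16+3 = 22.
Pick's theorem gives I = A − B/2 + 1 = 423 − 22/2 + 1 = 413.

413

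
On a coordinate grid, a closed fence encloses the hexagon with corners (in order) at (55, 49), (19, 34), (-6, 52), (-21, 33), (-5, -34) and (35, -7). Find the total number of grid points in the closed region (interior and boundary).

Using the shoelace formula, 2A = |(55·34 − 19·49) + (19·52 − (-6)·34) + ((-6)·33 − (-21)·52) + ((-21)·(-34) − (-5)·33) + ((-5)·(-7) − 35·(-34)) + (35·49 − 55·(-7))| = 7229, so the area is 7229/2.
Summing gcd(|Δx|,|Δy|) over the edges gives the boundary count: gcd(36,15) + gcd(25,18) + gcd(15,19) + gcd(16,67) + gcd(40,27) + gcd(20,56) = 3+1+1+1+1+4 = 11.
Pick's theorem gives I = A − B/2 + 1 = 7229/2 − 11/2 + 1 = 3610, so the closed region contains I + B = 3610 + 11 = 3621 lattice points.

3621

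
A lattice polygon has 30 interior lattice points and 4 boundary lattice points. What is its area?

Pick's theorem states A = I + B/2 − 1, so A = 30 + 4/2 − 1 = 31.

31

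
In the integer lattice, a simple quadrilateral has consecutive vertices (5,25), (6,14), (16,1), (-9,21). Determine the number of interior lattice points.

138

By the shoelace formula, twice the signed area is |[5·14 − 6·25] + [6·1 − 16·14] + [16·21 − (-9)·1] + [(-9)·25 − 5·21]| = 283, so the area is 283/2.
The number of boundary lattice points is Σ gcd(|Δx|,|Δy|) = gcd(1,11) + gcd(10,13) + gcd(25,20) + gcd(14,4) = 1+1+5+2 = 9.
Pick's theorem gives I = A − B/2 + 1 = 283/2 − 9/2 + 1 = 138.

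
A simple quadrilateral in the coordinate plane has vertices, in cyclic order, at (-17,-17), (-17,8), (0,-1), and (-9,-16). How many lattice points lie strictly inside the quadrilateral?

The shoelace formula gives twice the area as |[(-17)·8 − (-17)·(-17)] + [(-17)·(-1) − 0·8] + [0·(-16) − (-9)·(-1)] + [(-9)·(-17) − (-17)·(-16)]| = 536, so the area is 268.
Summing gcd(|Δx|,|Δy|) over the edges gives the boundary count: gcd(0,25) + gcd(17,9) + gcd(9,15) + gcd(8,1) = 25+1+3+1 = 30.
By Pick's theorem A = I + B/2 − 1, so I = 268 − 30/2 + 1 = 254.

254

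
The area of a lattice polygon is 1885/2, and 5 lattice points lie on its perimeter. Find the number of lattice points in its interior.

From Pick's theorem, I = A − B/2 + 1 = 1885/2 − 5/2 + 1 = 941.

941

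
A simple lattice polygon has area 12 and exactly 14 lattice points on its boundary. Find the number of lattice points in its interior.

Pick's theorem A = I + B/2 − 1 rearranges to I = A − B/2 + 1 = 12 − 14/2 + 1 = 6.

6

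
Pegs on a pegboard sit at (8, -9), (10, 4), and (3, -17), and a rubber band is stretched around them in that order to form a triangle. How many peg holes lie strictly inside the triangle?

By the shoelace formula, twice the signed area is |(8·4 − 10·(-9)) + (10·(-17) − 3·4) + (3·(-9) − 8·(-17))| = 49, so the area is 24.5.
Along each edge there are gcd(|Δx|,|Δy|)+1 lattice points, so counting each shared vertex once the boundary has gcd(2,13) + gcd(7,21) + gcd(5,8) = 1+7+1 = 9.
By Pick's theorem A = I + B/2 − 1, so I = 24.5 − 9/2 + 1 = 21.

21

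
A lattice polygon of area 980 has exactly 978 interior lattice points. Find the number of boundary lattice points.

6

Pick's theorem gives A = I + B/2 − 1, so B = 2(A − I + 1) = 2(980 − 978 + 1) = 6.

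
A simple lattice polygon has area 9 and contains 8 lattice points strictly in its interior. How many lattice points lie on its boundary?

4

Pick's theorem gives A = I + B/2 − 1, so B = 2(A − I + 1) = 2(9 − 8 + 1) = 4.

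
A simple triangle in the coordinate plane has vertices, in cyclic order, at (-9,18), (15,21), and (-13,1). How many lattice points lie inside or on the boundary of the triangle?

The shoelace formula gives twice the area as |[(-9)·21 − 15·18] + [15·1 − (-13)·21] + [(-13)·18 − (-9)·1]| = 396, so the area is 198.
The number of boundary lattice points is Σ gcd(|Δx|,|Δy|) = gcd(24,3) + gcd(28,20) + gcd(4,17) = 3+4+1 = 8.
Pick's theorem gives I = A − B/2 + 1 = 198 − 8/2 + 1 = 195, so the closed region contains I + B = 195 + 8 = 203 lattice points.

203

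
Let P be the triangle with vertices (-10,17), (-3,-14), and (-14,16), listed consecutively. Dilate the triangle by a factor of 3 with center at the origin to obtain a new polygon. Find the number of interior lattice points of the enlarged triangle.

Using the shoelace formula, 2A = |[(-10)·(-14) − (-3)·17] + [(-3)·16 − (-14)·(-14)] + [(-14)·17 − (-10)·16]| = 131, so the area is 131/2.
Summing gcd(|Δx|,|Δy|) over the edges gives the boundary count: gcd(7,31) + gcd(11,30) + gcd(4,1) = 1+1+1 = 3.
Scaling by 3 multiplies the area by 3² = 9 (so the new area is 589.5) and multiplies the boundary lattice-point count by 3, giving 9.
By Pick's theorem, the interior count of the dilated polygon is 589.5 − 9/2 + 1 = 586.

586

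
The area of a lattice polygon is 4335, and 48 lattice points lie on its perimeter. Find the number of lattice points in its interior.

4312

From Pick's theorem, I = A − B/2 + 1 = 4335 − 48/2 + 1 = 4312.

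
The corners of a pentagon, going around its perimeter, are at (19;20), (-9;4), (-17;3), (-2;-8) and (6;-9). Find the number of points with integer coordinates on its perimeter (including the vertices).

8

Along each edge there are gcd(|Δx|,|Δy|)+1 lattice points, so counting each shared vertex once the boundary has gcd(28,16) + gcd(8,1) + gcd(15,11) + gcd(8,1) + gcd(13,29) = 4+1+1+1+1 = 8.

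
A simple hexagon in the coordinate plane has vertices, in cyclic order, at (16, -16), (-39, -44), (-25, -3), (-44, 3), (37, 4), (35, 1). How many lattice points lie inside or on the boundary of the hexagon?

1746

The shoelace formula gives twice the area as |[16·(-44) − (-39)·(-16)] + [(-39)·(-3) − (-25)·(-44)] + [(-25)·3 − (-44)·(-3)] + [(-44)·4 − 37·3] + [37·1 − 35·4] + [35·(-16) − 16·1]| = 3484, so the area is 1742.
The number of boundary lattice points is Σ gcd(|Δx|,|Δy|) = gcd(55,28) + gcd(14,41) + gcd(19,6) + gcd(81,1) + gcd(2,3) + gcd(19,17) = 1+1+1+1+1+1 = 6.
Pick's theorem gives I = A − B/2 + 1 = 1742 − 6/2 + 1 = 1740, so the closed region contains I + B = 1740 + 6 = 1746 lattice points.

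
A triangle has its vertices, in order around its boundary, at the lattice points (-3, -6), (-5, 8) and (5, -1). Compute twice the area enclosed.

The shoelace formula gives twice the area as |((-3)·8 − (-5)·(-6)) + ((-5)·(-1) − 5·8) + (5·(-6) − (-3)·(-1))| = 122, so the area is 61.

122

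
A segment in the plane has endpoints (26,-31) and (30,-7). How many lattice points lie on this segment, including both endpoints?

The number of lattice points on a segment between lattice points is gcd(|Δx|,|Δy|) + 1 = gcd(4,24) + 1 = 4 + 1 = 5.

5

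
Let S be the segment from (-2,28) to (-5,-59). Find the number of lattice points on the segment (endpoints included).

The number of lattice points on a segment between lattice points is gcd(|Δx|,|Δy|) + 1 = gcd(3,87) + 1 = 3 + 1 = 4.

4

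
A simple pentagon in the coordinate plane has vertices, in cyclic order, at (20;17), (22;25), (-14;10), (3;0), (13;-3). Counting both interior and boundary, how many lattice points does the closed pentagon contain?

474

Using the shoelace formula, 2A = |(20·25 − 22·17) + (22·10 − (-14)·25) + ((-14)·0 − 3·10) + (3·(-3) − 13·0) + (13·17 − 20·(-3))| = 938, so the area is 469.
Along each edge there are gcd(|Δx|,|Δy|)+1 lattice points, so counting each shared vertex once the boundary has gcd(2,8) + gcd(36,15) + gcd(17,10) + gcd(10,3) + gcd(7,20) = 2+3+1+1+1 = 8.
Pick's theorem gives I = A − B/2 + 1 = 469 − 8/2 + 1 = 466, so the closed region contains I + B = 466 + 8 = 474 lattice points.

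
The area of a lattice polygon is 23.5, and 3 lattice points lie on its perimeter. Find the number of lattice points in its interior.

23

Pick's theorem A = I + B/2 − 1 rearranges to I = A − B/2 + 1 = 23.5 − 3/2 + 1 = 23.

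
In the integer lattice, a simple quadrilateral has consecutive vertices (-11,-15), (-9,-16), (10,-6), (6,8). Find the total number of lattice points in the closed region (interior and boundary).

188

Using the shoelace formula, 2A = |[(-11)·(-16) − (-9)·(-15)] + [(-9)·(-6) − 10·(-16)] + [10·8 − 6·(-6)] + [6·(-15) − (-11)·8]| = 369, so the area is 369/2.
Along each edge there are gcd(|Δx|,|Δy|)+1 lattice points, so counting each shared vertex once the boundary has gcd(2,1) + gcd(19,10) + gcd(4,14) + gcd(17,23) = 1+1+2+1 = 5.
Pick's theorem gives I = A − B/2 + 1 = 369/2 − 5/2 + 1 = 183, so the closed region contains I + B = 183 + 5 = 188 lattice points.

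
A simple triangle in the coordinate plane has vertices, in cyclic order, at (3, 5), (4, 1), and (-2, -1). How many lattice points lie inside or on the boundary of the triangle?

16

Using the shoelace formula, 2A = |(3·1 − 4·5) + (4·(-1) − (-2)·1) + ((-2)·5 − 3·(-1))| = 26, so the area is 13.
Along each edge there are gcd(|Δx|,|Δy|)+1 lattice points, so counting each shared vertex once the boundary has gcd(1,4) + gcd(6,2) + gcd(5,6) = 1+2+1 = 4.
Pick's theorem gives I = A − B/2 + 1 = 13 − 4/2 + 1 = 12, so the closed region contains I + B = 12 + 4 = 16 lattice points.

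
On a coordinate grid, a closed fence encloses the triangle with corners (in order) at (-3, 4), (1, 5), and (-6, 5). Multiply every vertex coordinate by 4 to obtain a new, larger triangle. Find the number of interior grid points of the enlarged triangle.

By the shoelace formula, twice the signed area is |((-3)·5 − 1·4) + (1·5 − (-6)·5) + ((-6)·4 − (-3)·5)| = 7, so the area is 3.5.
The number of boundary lattice points is Σ gcd(|Δx|,|Δy|) = gcd(4,1) + gcd(7,0) + gcd(3,1) = 1+7+1 = 9.
Scaling by 4 multiplies the area by 4² = 16 (so the new area is 56) and multiplies the boundary lattice-point count by 4, giving 36.
By Pick's theorem, the interior count of the dilated polygon is 56 − 36/2 + 1 = 39.

39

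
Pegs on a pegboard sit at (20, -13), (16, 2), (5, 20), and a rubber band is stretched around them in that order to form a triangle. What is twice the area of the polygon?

93

The shoelace formula gives twice the area as |[20·2 − 16·(-13)] + [16·20 − 5·2] + [5·(-13) − 20·20]| = 93, so the area is 46.5.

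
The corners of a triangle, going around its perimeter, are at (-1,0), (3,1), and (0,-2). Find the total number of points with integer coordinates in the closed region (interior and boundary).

The shoelace formula gives twice the area as |[(-1)·1 − 3·0] + [3·(-2) − 0·1] + [0·0 − (-1)·(-2)]| = 9, so the area is 9/2.
Summing gcd(|Δx|,|Δy|) over the edges gives the boundary count: gcd(4,1) + gcd(3,3) + gcd(1,2) = 1+3+1 = 5.
Pick's theorem gives I = A − B/2 + 1 = 9/2 − 5/2 + 1 = 3, so the closed region contains I + B = 3 + 5 = 8 lattice points.

8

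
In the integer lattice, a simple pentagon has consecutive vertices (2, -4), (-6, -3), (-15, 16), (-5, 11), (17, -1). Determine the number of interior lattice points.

By the shoelace formula, twice the signed area is |(2·(-3) − (-6)·(-4)) + ((-6)·16 − (-15)·(-3)) + ((-15)·11 − (-5)·16) + ((-5)·(-1) − 17·11) + (17·(-4) − 2·(-1))| = 504, so the area is 252.
The number of boundary lattice points is Σ gcd(|Δx|,|Δy|) = gcd(8,1) + gcd(9,19) + gcd(10,5) + gcd(22,12) + gcd(15,3) = 1+1+5+2+3 = 12.
By Pick's theorem A = I + B/2 − 1, so I = 252 − 12/2 + 1 = 247.

247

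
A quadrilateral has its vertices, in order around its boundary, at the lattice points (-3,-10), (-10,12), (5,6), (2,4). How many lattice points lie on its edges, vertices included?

Summing gcd(|Δx|,|Δy|) over the edges gives the boundary count: gcd(7,22) + gcd(15,6) + gcd(3,2) + gcd(5,14) = 1+3+1+1 = 6.

6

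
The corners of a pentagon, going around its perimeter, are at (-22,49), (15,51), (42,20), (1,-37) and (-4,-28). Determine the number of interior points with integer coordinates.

By the shoelace formula, twice the signed area is |((-22)·51 − 15·49) + (15·20 − 42·51) + (42·(-37) − 1·20) + (1·(-28) − (-4)·(-37)) + ((-4)·49 − (-22)·(-28))| = 6261, so the area is 6261/2.
Along each edge there are gcd(|Δx|,|Δy|)+1 lattice points, so counting each shared vertex once the boundary has gcd(37,2) + gcd(27,31) + gcd(41,57) + gcd(5,9) + gcd(18,77) = 1+1+1+1+1 = 5.
Pick's theorem gives I = A − B/2 + 1 = 6261/2 − 5/2 + 1 = 3129.

3129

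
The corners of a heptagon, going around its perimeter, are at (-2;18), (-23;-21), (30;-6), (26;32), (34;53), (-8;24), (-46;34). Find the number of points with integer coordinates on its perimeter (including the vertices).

14

Summing gcd(|Δx|,|Δy|) over the edges gives the boundary count: gcd(21,39) + gcd(53,15) + gcd(4,38) + gcd(8,21) + gcd(42,29) + gcd(38,10) + gcd(44,16) = 3+1+2+1+1+2+4 = 14.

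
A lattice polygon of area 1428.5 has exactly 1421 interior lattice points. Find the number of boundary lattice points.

17

Pick's theorem gives A = I + B/2 − 1, so B = 2(A − I + 1) = 2(1428.5 − 1421 + 1) = 17.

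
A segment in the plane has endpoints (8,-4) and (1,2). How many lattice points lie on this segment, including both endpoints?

The number of lattice points on a segment between lattice points is gcd(|Δx|,|Δy|) + 1 = gcd(7,6) + 1 = 1 + 1 = 2.

2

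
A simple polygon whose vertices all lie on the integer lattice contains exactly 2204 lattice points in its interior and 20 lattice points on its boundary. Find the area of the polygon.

2213

Pick's theorem states A = I + B/2 − 1, so A = 2204 + 20/2 − 1 = 2213.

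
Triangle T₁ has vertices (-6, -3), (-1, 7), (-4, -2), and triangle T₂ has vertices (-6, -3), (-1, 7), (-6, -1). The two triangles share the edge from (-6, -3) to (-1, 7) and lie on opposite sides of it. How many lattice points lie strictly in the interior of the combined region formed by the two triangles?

10

The union is the simple quadrilateral with vertices (-6, -3), (-4, -2), (-1, 7), (-6, -1) in order.
The shoelace formula gives twice the area as |[(-6)·(-2) − (-4)·(-3)] + [(-4)·7 − (-1)·(-2)] + [(-1)·(-1) − (-6)·7] + [(-6)·(-3) − (-6)·(-1)]| = 25, so the area is 12.5.
Along each edge there are gcd(|Δx|,|Δy|)+1 lattice points, so counting each shared vertex once the boundary has gcd(2,1) + gcd(3,9) + gcd(5,8) + gcd(0,2) = 1+3+1+2 = 7.
By Pick's theorem I = A − B/2 + 1 = 12.5 − 7/2 + 1 = 10.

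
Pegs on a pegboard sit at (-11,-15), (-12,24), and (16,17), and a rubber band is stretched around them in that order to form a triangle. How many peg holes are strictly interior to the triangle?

The shoelace formula gives twice the area as |[(-11)·24 − (-12)·(-15)] + [(-12)·17 − 16·24] + [16·(-15) − (-11)·17]| = 1085, so the area is 542.5.
Summing gcd(|Δx|,|Δy|) over the edges gives the boundary count: gcd(1,39) + gcd(28,7) + gcd(27,32) = 1+7+1 = 9.
Pick's theorem gives I = A − B/2 + 1 = 542.5 − 9/2 + 1 = 539.

539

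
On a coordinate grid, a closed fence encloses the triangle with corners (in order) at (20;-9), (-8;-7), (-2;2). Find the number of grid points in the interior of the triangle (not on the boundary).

By the shoelace formula, twice the signed area is |[20·(-7) − (-8)·(-9)] + [(-8)·2 − (-2)·(-7)] + [(-2)·(-9) − 20·2]| = 264, so the area is 132.
The number of boundary lattice points is Σ gcd(|Δx|,|Δy|) = gcd(28,2) + gcd(6,9) + gcd(22,11) = 2+3+11 = 16.
Pick's theorem gives I = A − B/2 + 1 = 132 − 16/2 + 1 = 125.

125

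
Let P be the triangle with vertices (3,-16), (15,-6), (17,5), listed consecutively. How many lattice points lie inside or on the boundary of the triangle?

The shoelace formula gives twice the area as |[3·(-6) − 15·(-16)] + [15·5 − 17·(-6)] + [17·(-16) − 3·5]| = 112, so the area is 56.
The number of boundary lattice points is Σ gcd(|Δx|,|Δy|) = gcd(12,10) + gcd(2,11) + gcd(14,21) = 2+1+7 = 10.
Pick's theorem gives I = A − B/2 + 1 = 56 − 10/2 + 1 = 52, so the closed region contains I + B = 52 + 10 = 62 lattice points.

62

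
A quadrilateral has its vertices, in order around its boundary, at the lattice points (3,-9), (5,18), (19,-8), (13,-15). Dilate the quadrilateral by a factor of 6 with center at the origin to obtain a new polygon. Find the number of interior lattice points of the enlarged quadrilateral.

The shoelace formula gives twice the area as |[3·18 − 5·(-9)] + [5·(-8) − 19·18] + [19·(-15) − 13·(-8)] + [13·(-9) − 3·(-15)]| = 536, so the area is 268.
The number of boundary lattice points is Σ gcd(|Δx|,|Δy|) = gcd(2,27) + gcd(14,26) + gcd(6,7) + gcd(10,6) = 1+2+1+2 = 6.
Scaling by 6 multiplies the area by 6² = 36 (so the new area is 9648) and multiplies the boundary lattice-point count by 6, giving 36.
By Pick's theorem, the interior count of the dilated polygon is 9648 − 36/2 + 1 = 9631.

9631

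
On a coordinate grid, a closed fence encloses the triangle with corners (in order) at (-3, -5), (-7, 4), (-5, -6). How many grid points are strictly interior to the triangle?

Using the shoelace formula, 2A = |((-3)·4 − (-7)·(-5)) + ((-7)·(-6) − (-5)·4) + ((-5)·(-5) − (-3)·(-6))| = 22, so the area is 11.
Summing gcd(|Δx|,|Δy|) over the edges gives the boundary count: gcd(4,9) + gcd(2,10) + gcd(2,1) = 1+2+1 = 4.
By Pick's theorem A = I + B/2 − 1, so I = 11 − 4/2 + 1 = 10.

10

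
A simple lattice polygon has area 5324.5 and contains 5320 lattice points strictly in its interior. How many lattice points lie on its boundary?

Pick's theorem gives A = I + B/2 − 1, so B = 2(A − I + 1) = 2(5324.5 − 5320 + 1) = 11.

11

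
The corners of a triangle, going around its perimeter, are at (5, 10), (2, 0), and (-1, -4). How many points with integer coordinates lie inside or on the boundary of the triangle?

12

Using the shoelace formula, 2A = |[5·0 − 2·10] + [2·(-4) − (-1)·0] + [(-1)·10 − 5·(-4)]| = 18, so the area is 9.
The number of boundary lattice points is Σ gcd(|Δx|,|Δy|) = gcd(3,10) + gcd(3,4) + gcd(6,14) = 1+1+2 = 4.
Pick's theorem gives I = A − B/2 + 1 = 9 − 4/2 + 1 = 8, so the closed region contains I + B = 8 + 4 = 12 lattice points.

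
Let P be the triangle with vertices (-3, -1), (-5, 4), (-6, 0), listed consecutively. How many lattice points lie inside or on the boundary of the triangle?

The shoelace formula gives twice the area as |((-3)·4 − (-5)·(-1)) + ((-5)·0 − (-6)·4) + ((-6)·(-1) − (-3)·0)| = 13, so the area is 13/2.
Summing gcd(|Δx|,|Δy|) over the edges gives the boundary count: gcd(2,5) + gcd(1,4) + gcd(3,1) = 1+1+1 = 3.
Pick's theorem gives I = A − B/2 + 1 = 13/2 − 3/2 + 1 = 6, so the closed region contains I + B = 6 + 3 = 9 lattice points.

9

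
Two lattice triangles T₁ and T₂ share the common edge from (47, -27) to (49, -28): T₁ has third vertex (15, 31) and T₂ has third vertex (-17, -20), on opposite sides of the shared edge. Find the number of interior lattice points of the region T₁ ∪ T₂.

65

The union is the simple quadrilateral with vertices (47, -27), (15, 31), (49, -28), (-17, -20) in order.
Using the shoelace formula, 2A = |[47·31 − 15·(-27)] + [15·(-28) − 49·31] + [49·(-20) − (-17)·(-28)] + [(-17)·(-27) − 47·(-20)]| = 134, so the area is 67.
Summing gcd(|Δx|,|Δy|) over the edges gives the boundary count: gcd(32,58) + gcd(34,59) + gcd(66,8) + gcd(64,7) = 2+1+2+1 = 6.
By Pick's theorem I = A − B/2 + 1 = 67 − 6/2 + 1 = 65.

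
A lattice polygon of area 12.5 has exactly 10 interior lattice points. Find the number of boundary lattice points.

Pick's theorem gives A = I + B/2 − 1, so B = 2(A − I + 1) = 2(12.5 − 10 + 1) = 7.

7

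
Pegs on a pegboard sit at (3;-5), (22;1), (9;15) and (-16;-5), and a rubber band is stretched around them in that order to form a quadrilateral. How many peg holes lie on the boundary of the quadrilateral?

26

Summing gcd(|Δx|,|Δy|) over the edges gives the boundary count: gcd(19,6) + gcd(13,14) + gcd(25,20) + gcd(19,0) = 1+1+5+19 = 26.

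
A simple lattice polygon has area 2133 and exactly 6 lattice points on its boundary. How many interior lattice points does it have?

2131

From Pick's theorem, I = A − B/2 + 1 = 2133 − 6/2 + 1 = 2131.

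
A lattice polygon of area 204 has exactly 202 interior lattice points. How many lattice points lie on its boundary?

Pick's theorem gives A = I + B/2 − 1, so B = 2(A − I + 1) = 2(204 − 202 + 1) = 6.

6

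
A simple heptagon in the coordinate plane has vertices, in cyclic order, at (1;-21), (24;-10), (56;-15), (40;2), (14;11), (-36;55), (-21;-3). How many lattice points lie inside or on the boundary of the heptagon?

2351

The shoelace formula gives twice the area as |(1·(-10) − 24·(-21)) + (24·(-15) − 56·(-10)) + (56·2 − 40·(-15)) + (40·11 − 14·2) + (14·55 − (-36)·11) + ((-36)·(-3) − (-21)·55) + ((-21)·(-21) − 1·(-3))| = 4691, so the area is 4691/2.
Summing gcd(|Δx|,|Δy|) over the edges gives the boundary count: gcd(23,11) + gcd(32,5) + gcd(16,17) + gcd(26,9) + gcd(50,44) + gcd(15,58) + gcd(22,18) = 1+1+1+1+2+1+2 = 9.
Pick's theorem gives I = A − B/2 + 1 = 4691/2 − 9/2 + 1 = 2342, so the closed region contains I + B = 2342 + 9 = 2351 lattice points.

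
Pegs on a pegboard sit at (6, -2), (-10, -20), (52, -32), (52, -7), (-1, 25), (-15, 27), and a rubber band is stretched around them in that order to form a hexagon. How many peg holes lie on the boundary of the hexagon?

The number of boundary lattice points is Σ gcd(|Δx|,|Δy|) = gcd(16,18) + gcd(62,12) + gcd(0,25) + gcd(53,32) + gcd(14,2) + gcd(21,29) = 2+2+25+1+2+1 = 33.

33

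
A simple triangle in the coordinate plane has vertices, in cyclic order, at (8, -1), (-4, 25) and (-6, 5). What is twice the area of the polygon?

292

By the shoelace formula, twice the signed area is |[8·25 − (-4)·(-1)] + [(-4)·5 − (-6)·25] + [(-6)·(-1) − 8·5]| = 292, so the area is 146.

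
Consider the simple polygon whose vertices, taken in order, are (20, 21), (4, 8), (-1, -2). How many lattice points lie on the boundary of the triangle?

Along each edge there are gcd(|Δx|,|Δy|)+1 lattice points, so counting each shared vertex once the boundary has gcd(16,13) + gcd(5,10) + gcd(21,23) = 1+5+1 = 7.

7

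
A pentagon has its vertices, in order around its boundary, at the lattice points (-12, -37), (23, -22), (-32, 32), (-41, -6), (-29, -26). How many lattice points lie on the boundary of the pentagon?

Summing gcd(|Δx|,|Δy|) over the edges gives the boundary count: gcd(35,15) + gcd(55,54) + gcd(9,38) + gcd(12,20) + gcd(17,11) = 5+1+1+4+1 = 12.

12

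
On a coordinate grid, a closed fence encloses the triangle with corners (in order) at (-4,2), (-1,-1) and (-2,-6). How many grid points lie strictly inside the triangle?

7

By the shoelace formula, twice the signed area is |((-4)·(-1) − (-1)·2) + ((-1)·(-6) − (-2)·(-1)) + ((-2)·2 − (-4)·(-6))| = 18, so the area is 9.
The number of boundary lattice points is Σ gcd(|Δx|,|Δy|) = gcd(3,3) + gcd(1,5) + gcd(2,8) = 3+1+2 = 6.
By Pick's theorem A = I + B/2 − 1, so I = 9 − 6/2 + 1 = 7.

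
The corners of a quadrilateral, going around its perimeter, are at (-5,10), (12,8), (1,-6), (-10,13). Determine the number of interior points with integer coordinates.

Using the shoelace formula, 2A = |((-5)·8 − 12·10) + (12·(-6) − 1·8) + (1·13 − (-10)·(-6)) + ((-10)·10 − (-5)·13)| = 322, so the area is 161.
Summing gcd(|Δx|,|Δy|) over the edges gives the boundary count: gcd(17,2) + gcd(11,14) + gcd(11,19) + gcd(5,3) = 1+1+1+1 = 4.
Pick's theorem gives I = A − B/2 + 1 = 161 − 4/2 + 1 = 160.

160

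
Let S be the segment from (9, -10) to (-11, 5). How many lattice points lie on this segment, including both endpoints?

6

The number of lattice points on a segment between lattice points is gcd(|Δx|,|Δy|) + 1 = gcd(20,15) + 1 = 5 + 1 = 6.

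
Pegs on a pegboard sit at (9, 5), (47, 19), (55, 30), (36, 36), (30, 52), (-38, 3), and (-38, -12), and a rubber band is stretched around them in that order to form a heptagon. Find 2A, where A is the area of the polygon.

4547

By the shoelace formula, twice the signed area is |(9·19 − 47·5) + (47·30 − 55·19) + (55·36 − 36·30) + (36·52 − 30·36) + (30·3 − (-38)·52) + ((-38)·(-12) − (-38)·3) + ((-38)·5 − 9·(-12))| = 4547, so the area is 2273.5.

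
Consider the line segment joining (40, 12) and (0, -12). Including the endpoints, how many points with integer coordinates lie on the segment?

The number of lattice points on a segment between lattice points is gcd(|Δx|,|Δy|) + 1 = gcd(40,24) + 1 = 8 + 1 = 9.

9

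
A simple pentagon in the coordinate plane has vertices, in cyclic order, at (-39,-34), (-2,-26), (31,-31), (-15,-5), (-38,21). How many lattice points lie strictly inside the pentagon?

1398

Using the shoelace formula, 2A = |[(-39)·(-26) − (-2)·(-34)] + [(-2)·(-31) − 31·(-26)] + [31·(-5) − (-15)·(-31)] + [(-15)·21 − (-38)·(-5)] + [(-38)·(-34) − (-39)·21]| = 2800, so the area is 1400.
Summing gcd(|Δx|,|Δy|) over the edges gives the boundary count: gcd(37,8) + gcd(33,5) + gcd(46,26) + gcd(23,26) + gcd(1,55) = 1+1+2+1+1 = 6.
Pick's theorem gives I = A − B/2 + 1 = 1400 − 6/2 + 1 = 1398.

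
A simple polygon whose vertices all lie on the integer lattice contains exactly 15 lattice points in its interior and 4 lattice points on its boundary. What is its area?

16

By Pick's theorem, A = I + B/2 − 1 = 15 + 4/2 − 1 = 16.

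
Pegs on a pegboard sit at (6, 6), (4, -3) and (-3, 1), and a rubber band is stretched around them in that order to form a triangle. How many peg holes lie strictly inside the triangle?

Using the shoelace formula, 2A = |[6·(-3) − 4·6] + [4·1 − (-3)·(-3)] + [(-3)·6 − 6·1]| = 71, so the area is 71/2.
The number of boundary lattice points is Σ gcd(|Δx|,|Δy|) = gcd(2,9) + gcd(7,4) + gcd(9,5) = 1+1+1 = 3.
Pick's theorem gives I = A − B/2 + 1 = 71/2 − 3/2 + 1 = 35.

35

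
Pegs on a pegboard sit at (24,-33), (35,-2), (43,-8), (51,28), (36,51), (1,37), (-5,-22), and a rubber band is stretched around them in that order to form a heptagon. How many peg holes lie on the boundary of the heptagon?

Summing gcd(|Δx|,|Δy|) over the edges gives the boundary count: gcd(11,31) + gcd(8,6) + gcd(8,36) + gcd(15,23) + gcd(35,14) + gcd(6,59) + gcd(29,11) = 1+2+4+1+7+1+1 = 17.

17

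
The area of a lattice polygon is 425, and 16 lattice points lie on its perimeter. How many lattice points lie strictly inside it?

418

Pick's theorem A = I + B/2 − 1 rearranges to I = A − B/2 + 1 = 425 − 16/2 + 1 = 418.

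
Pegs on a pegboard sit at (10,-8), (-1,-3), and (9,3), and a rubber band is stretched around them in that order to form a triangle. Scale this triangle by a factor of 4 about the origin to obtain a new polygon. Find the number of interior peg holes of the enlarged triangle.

921

The shoelace formula gives twice the area as |[10·(-3) − (-1)·(-8)] + [(-1)·3 − 9·(-3)] + [9·(-8) − 10·3]| = 116, so the area is 58.
Along each edge there are gcd(|Δx|,|Δy|)+1 lattice points, so counting each shared vertex once the boundary has gcd(11,5) + gcd(10,6) + gcd(1,11) = 1+2+1 = 4.
Scaling by 4 multiplies the area by 4² = 16 (so the new area is 928) and multiplies the boundary lattice-point count by 4, giving 16.
By Pick's theorem, the interior count of the dilated polygon is 928 − 16/2 + 1 = 921.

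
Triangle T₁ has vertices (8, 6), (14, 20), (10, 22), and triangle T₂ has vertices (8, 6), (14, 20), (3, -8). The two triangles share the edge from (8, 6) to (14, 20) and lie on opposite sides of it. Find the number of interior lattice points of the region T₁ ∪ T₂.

The union is the simple quadrilateral with vertices (8, 6), (10, 22), (14, 20), (3, -8) in order.
By the shoelace formula, twice the signed area is |(8·22 − 10·6) + (10·20 − 14·22) + (14·(-8) − 3·20) + (3·6 − 8·(-8))| = 82, so the area is 41.
Along each edge there are gcd(|Δx|,|Δy|)+1 lattice points, so counting each shared vertex once the boundary has gcd(2,16) + gcd(4,2) + gcd(11,28) + gcd(5,14) = 2+2+1+1 = 6.
By Pick's theorem I = A − B/2 + 1 = 41 − 6/2 + 1 = 39.

39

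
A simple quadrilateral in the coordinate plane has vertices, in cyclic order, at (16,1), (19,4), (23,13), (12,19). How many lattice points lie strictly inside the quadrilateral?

Using the shoelace formula, 2A = |[16·4 − 19·1] + [19·13 − 23·4] + [23·19 − 12·13] + [12·1 − 16·19]| = 189, so the area is 189/2.
The number of boundary lattice points is Σ gcd(|Δx|,|Δy|) = gcd(3,3) + gcd(4,9) + gcd(11,6) + gcd(4,18) = 3+1+1+2 = 7.
Pick's theorem gives I = A − B/2 + 1 = 189/2 − 7/2 + 1 = 92.

92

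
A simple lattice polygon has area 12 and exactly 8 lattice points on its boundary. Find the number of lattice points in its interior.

Pick's theorem A = I + B/2 − 1 rearranges to I = A − B/2 + 1 = 12 − 8/2 + 1 = 9.

9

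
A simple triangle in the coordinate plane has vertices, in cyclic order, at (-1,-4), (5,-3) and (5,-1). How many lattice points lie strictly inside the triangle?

By the shoelace formula, twice the signed area is |((-1)·(-3) − 5·(-4)) + (5·(-1) − 5·(-3)) + (5·(-4) − (-1)·(-1))| = 12, so the area is 6.
Summing gcd(|Δx|,|Δy|) over the edges gives the boundary count: gcd(6,1) + gcd(0,2) + gcd(6,3) = 1+2+3 = 6.
Pick's theorem gives I = A − B/2 + 1 = 6 − 6/2 + 1 = 4.

4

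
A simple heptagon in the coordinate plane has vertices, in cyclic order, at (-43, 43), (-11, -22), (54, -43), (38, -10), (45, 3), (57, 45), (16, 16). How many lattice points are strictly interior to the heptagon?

4075

The shoelace formula gives twice the area as |[(-43)·(-22) − (-11)·43] + [(-11)·(-43) − 54·(-22)] + [54·(-10) − 38·(-43)] + [38·3 − 45·(-10)] + [45·45 − 57·3] + [57·16 − 16·45] + [16·43 − (-43)·16]| = 8160, so the area is 4080.
Summing gcd(|Δx|,|Δy|) over the edges gives the boundary count: gcd(32,65) + gcd(65,21) + gcd(16,33) + gcd(7,13) + gcd(12,42) + gcd(41,29) + gcd(59,27) = 1+1+1+1+6+1+1 = 12.
Pick's theorem gives I = A − B/2 + 1 = 4080 − 12/2 + 1 = 4075.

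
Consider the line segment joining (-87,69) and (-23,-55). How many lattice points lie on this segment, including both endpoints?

The number of lattice points on a segment between lattice points is gcd(|Δx|,|Δy|) + 1 = gcd(64,124) + 1 = 4 + 1 = 5.

5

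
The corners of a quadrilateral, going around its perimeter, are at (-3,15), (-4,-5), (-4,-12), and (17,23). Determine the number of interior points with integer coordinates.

261

Using the shoelace formula, 2A = |[(-3)·(-5) − (-4)·15] + [(-4)·(-12) − (-4)·(-5)] + [(-4)·23 − 17·(-12)] + [17·15 − (-3)·23]| = 539, so the area is 539/2.
Summing gcd(|Δx|,|Δy|) over the edges gives the boundary count: gcd(1,20) + gcd(0,7) + gcd(21,35) + gcd(20,8) = 1+7+7+4 = 19.
By Pick's theorem A = I + B/2 − 1, so I = 539/2 − 19/2 + 1 = 261.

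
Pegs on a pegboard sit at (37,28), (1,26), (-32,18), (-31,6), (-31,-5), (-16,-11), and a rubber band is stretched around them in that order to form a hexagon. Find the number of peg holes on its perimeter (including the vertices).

The number of boundary lattice points is Σ gcd(|Δx|,|Δy|) = gcd(36,2) + gcd(33,8) + gcd(1,12) + gcd(0,11) + gcd(15,6) + gcd(53,39) = 2+1+1+11+3+1 = 19.

19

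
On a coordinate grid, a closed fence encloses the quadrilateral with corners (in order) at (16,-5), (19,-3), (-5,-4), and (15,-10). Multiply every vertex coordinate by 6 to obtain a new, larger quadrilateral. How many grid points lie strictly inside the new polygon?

Using the shoelace formula, 2A = |(16·(-3) − 19·(-5)) + (19·(-4) − (-5)·(-3)) + ((-5)·(-10) − 15·(-4)) + (15·(-5) − 16·(-10))| = 151, so the area is 151/2.
The number of boundary lattice points is Σ gcd(|Δx|,|Δy|) = gcd(3,2) + gcd(24,1) + gcd(20,6) + gcd(1,5) = 1+1+2+1 = 5.
Scaling by 6 multiplies the area by 6² = 36 (so the new area is 2718) and multiplies the boundary lattice-point count by 6, giving 30.
By Pick's theorem, the interior count of the dilated polygon is 2718 − 30/2 + 1 = 2704.

2704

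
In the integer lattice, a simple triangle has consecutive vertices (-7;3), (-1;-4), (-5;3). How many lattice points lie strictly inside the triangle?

6

By the shoelace formula, twice the signed area is |[(-7)·(-4) − (-1)·3] + [(-1)·3 − (-5)·(-4)] + [(-5)·3 − (-7)·3]| = 14, so the area is 7.
Summing gcd(|Δx|,|Δy|) over the edges gives the boundary count: gcd(6,7) + gcd(4,7) + gcd(2,0) = 1+1+2 = 4.
Pick's theorem gives I = A − B/2 + 1 = 7 − 4/2 + 1 = 6.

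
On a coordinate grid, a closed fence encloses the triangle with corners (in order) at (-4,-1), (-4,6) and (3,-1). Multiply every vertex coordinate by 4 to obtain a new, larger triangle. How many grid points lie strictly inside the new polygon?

351

The shoelace formula gives twice the area as |((-4)·6 − (-4)·(-1)) + ((-4)·(-1) − 3·6) + (3·(-1) − (-4)·(-1))| = 49, so the area is 49/2.
Summing gcd(|Δx|,|Δy|) over the edges gives the boundary count: gcd(0,7) + gcd(7,7) + gcd(7,0) = 7+7+7 = 21.
Scaling by 4 multiplies the area by 4² = 16 (so the new area is 392) and multiplies the boundary lattice-point count by 4, giving 84.
By Pick's theorem, the interior count of the dilated polygon is 392 − 84/2 + 1 = 351.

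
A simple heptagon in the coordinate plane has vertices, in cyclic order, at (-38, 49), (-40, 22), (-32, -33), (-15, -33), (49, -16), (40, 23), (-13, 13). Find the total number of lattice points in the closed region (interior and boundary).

4018

The shoelace formula gives twice the area as |[(-38)·22 − (-40)·49] + [(-40)·(-33) − (-32)·22] + [(-32)·(-33) − (-15)·(-33)] + [(-15)·(-16) − 49·(-33)] + [49·23 − 40·(-16)] + [40·13 − (-13)·23] + [(-13)·49 − (-38)·13]| = 8009, so the area is 4004.5.
Summing gcd(|Δx|,|Δy|) over the edges gives the boundary count: gcd(2,27) + gcd(8,55) + gcd(17,0) + gcd(64,17) + gcd(9,39) + gcd(53,10) + gcd(25,36) = 1+1+17+1+3+1+1 = 25.
Pick's theorem gives I = A − B/2 + 1 = 4004.5 − 25/2 + 1 = 3993, so the closed region contains I + B = 3993 + 25 = 4018 lattice points.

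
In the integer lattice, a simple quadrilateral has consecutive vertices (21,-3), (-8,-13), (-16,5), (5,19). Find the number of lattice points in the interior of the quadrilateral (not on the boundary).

By the shoelace formula, twice the signed area is |[21·(-13) − (-8)·(-3)] + [(-8)·5 − (-16)·(-13)] + [(-16)·19 − 5·5] + [5·(-3) − 21·19]| = 1288, so the area is 644.
Summing gcd(|Δx|,|Δy|) over the edges gives the boundary count: gcd(29,10) + gcd(8,18) + gcd(21,14) + gcd(16,22) = 1+2+7+2 = 12.
By Pick's theorem A = I + B/2 − 1, so I = 644 − 12/2 + 1 = 639.

639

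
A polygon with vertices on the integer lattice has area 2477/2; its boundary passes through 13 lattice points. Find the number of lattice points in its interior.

From Pick's theorem, I = A − B/2 + 1 = 2477/2 − 13/2 + 1 = 1233.

1233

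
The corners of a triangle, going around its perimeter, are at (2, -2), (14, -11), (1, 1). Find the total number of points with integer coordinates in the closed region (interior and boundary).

By the shoelace formula, twice the signed area is |[2·(-11) − 14·(-2)] + [14·1 − 1·(-11)] + [1·(-2) − 2·1]| = 27, so the area is 27/2.
Summing gcd(|Δx|,|Δy|) over the edges gives the boundary count: gcd(12,9) + gcd(13,12) + gcd(1,3) = 3+1+1 = 5.
Pick's theorem gives I = A − B/2 + 1 = 27/2 − 5/2 + 1 = 12, so the closed region contains I + B = 12 + 5 = 17 lattice points.

17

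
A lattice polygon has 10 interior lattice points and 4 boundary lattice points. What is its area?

11

Pick's theorem states A = I + B/2 − 1, so A = 10 + 4/2 − 1 = 11.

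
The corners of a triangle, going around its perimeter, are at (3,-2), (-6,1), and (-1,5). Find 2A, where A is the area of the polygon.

The shoelace formula gives twice the area as |[3·1 − (-6)·(-2)] + [(-6)·5 − (-1)·1] + [(-1)·(-2) − 3·5]| = 51, so the area is 25.5.

51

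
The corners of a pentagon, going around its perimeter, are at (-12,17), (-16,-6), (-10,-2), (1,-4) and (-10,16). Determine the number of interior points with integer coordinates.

By the shoelace formula, twice the signed area is |[(-12)·(-6) − (-16)·17] + [(-16)·(-2) − (-10)·(-6)] + [(-10)·(-4) − 1·(-2)] + [1·16 − (-10)·(-4)] + [(-10)·17 − (-12)·16]| = 356, so the area is 178.
The number of boundary lattice points is Σ gcd(|Δx|,|Δy|) = gcd(4,23) + gcd(6,4) + gcd(11,2) + gcd(11,20) + gcd(2,1) = 1+2+1+1+1 = 6.
Pick's theorem gives I = A − B/2 + 1 = 178 − 6/2 + 1 = 176.

176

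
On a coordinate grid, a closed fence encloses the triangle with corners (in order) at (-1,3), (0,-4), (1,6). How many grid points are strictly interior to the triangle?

8

The shoelace formula gives twice the area as |[(-1)·(-4) − 0·3] + [0·6 − 1·(-4)] + [1·3 − (-1)·6]| = 17, so the area is 8.5.
Summing gcd(|Δx|,|Δy|) over the edges gives the boundary count: gcd(1,7) + gcd(1,10) + gcd(2,3) = 1+1+1 = 3.
Pick's theorem gives I = A − B/2 + 1 = 8.5 − 3/2 + 1 = 8.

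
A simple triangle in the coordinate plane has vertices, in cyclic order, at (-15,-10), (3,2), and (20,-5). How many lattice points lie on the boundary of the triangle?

The number of boundary lattice points is Σ gcd(|Δx|,|Δy|) = gcd(18,12) + gcd(17,7) + gcd(35,5) = 6+1+5 = 12.

12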